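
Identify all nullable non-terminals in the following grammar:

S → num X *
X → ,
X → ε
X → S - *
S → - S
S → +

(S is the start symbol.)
ε-productions: X → ε
So X is immediately nullable.
No further non-terminal can be added: every production for the remaining non-terminals contains a terminal or a non-nullable non-terminal.
Nullable = { 'X' }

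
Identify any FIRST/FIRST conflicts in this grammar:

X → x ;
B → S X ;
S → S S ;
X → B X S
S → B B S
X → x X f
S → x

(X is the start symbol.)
FIRST sets of the non-terminals at (or reachable through a nullable prefix from) the front of some alternative:
  FIRST(B) = { 'x' }
  FIRST(S) = { 'x' }

Productions for X:
  X → x ;: FIRST = { 'x' }
  X → B X S: FIRST = { 'x' }
  X → x X f: FIRST = { 'x' }
Productions for S:
  S → S S ;: FIRST = { 'x' }
  S → B B S: FIRST = { 'x' }
  S → x: FIRST = { 'x' }
B has only one production, so no FIRST/FIRST conflict is possible there.

Conflict for X: X → x ; and X → B X S
  Overlap: { 'x' }
Conflict for X: X → x ; and X → x X f
  Overlap: { 'x' }
Conflict for X: X → B X S and X → x X f
  Overlap: { 'x' }
Conflict for S: S → S S ; and S → B B S
  Overlap: { 'x' }
Conflict for S: S → S S ; and S → x
  Overlap: { 'x' }
Conflict for S: S → B B S and S → x
  Overlap: { 'x' }

Answer: Yes. X → x ';' / X → B X S on { 'x' }; X → x ';' / X → x X f on { 'x' }; X → B X S / X → x X f on { 'x' }; S → S S ';' / S → B B S on { 'x' }; S → S S ';' / S → x on { 'x' }; S → B B S / S → x on { 'x' }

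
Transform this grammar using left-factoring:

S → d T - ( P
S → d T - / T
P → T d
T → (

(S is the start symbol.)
S → d T - S'
S' → ( P
S' → / T
P → T d
T → (

Left-factoring transforms A → αβ₁ | αβ₂ into A → αA' and A' → β₁ | β₂
(α is the longest common prefix among the alternatives). Repeat until
no nonterminal has two alternatives with a common prefix.

Round 1: S has alternatives sharing prefix 'd T -'. Introduce S': S → d T - S'
  Add: S' → ( P
  Add: S' → / T

No remaining common prefixes — done.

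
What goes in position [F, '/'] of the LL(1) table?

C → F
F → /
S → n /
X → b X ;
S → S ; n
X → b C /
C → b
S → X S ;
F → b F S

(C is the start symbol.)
F → /

To find M[F, '/'], we find productions for F where '/' is in the predict set (PREDICT(N → α) = (FIRST(α) \ {ε}) ∪ (FOLLOW(N) if α ⇒* ε)).

F → /: PREDICT = { '/' }
  '/' is in predict set, so this production goes in M[F, '/']
F → b F S: PREDICT = { 'b' }

M[F, '/'] = F → /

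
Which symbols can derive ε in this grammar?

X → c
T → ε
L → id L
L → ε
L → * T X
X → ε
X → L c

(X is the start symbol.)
ε-productions: T → ε, L → ε, X → ε
So T, L, X are immediately nullable.
Every non-terminal is now nullable.
Nullable = { 'L', 'T', 'X' }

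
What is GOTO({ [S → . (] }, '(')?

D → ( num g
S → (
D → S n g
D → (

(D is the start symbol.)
GOTO(I, '(') = CLOSURE({ [A → αX.β] : [A → α.Xβ] ∈ I, X = '(' })

Items with dot before '(', with the dot advanced:
  [S → . (] → [S → ( .]
Closure adds nothing (no advanced item has the dot before a non-terminal).

GOTO = { [S → ( .] }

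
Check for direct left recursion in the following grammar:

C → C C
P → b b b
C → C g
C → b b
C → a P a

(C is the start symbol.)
Yes, C is left-recursive

Direct left recursion occurs when N → N α for some non-terminal N (the right-hand side begins with the left-hand side itself).

C → C C: LEFT RECURSIVE (starts with C)
P → b b b: starts with b
C → C g: LEFT RECURSIVE (starts with C)
C → b b: starts with b
C → a P a: starts with a

The grammar has direct left recursion on: C.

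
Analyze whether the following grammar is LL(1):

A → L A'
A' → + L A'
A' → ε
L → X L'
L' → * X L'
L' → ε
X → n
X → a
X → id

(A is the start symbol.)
Yes, the grammar is LL(1).

A grammar is LL(1) if for each non-terminal N with multiple productions, the predict sets of those productions are pairwise disjoint, where PREDICT(N → α) = (FIRST(α) \ {ε}) ∪ (FOLLOW(N) if α ⇒* ε).

Relevant sets:
  FOLLOW(A') = { $ }
  FOLLOW(L') = { $, '+' }

For A':
  PREDICT(A' → '+' L A') = { '+' }
  PREDICT(A' → ε) = { $ }
For L':
  PREDICT(L' → '*' X L') = { '*' }
  PREDICT(L' → ε) = { $, '+' }
For X:
  PREDICT(X → n) = { 'n' }
  PREDICT(X → a) = { 'a' }
  PREDICT(X → id) = { 'id' }
A, L have a single production, so nothing to check there.

All predict sets are disjoint. The grammar IS LL(1).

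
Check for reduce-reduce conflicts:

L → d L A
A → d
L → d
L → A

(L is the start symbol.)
Yes — I3: [A → d .] vs [L → d .]

Augment with L' → L and build the canonical LR(0) collection (I0 = CLOSURE({[L' → . L]}), then GOTO on every symbol after a dot until no new states appear). It has 7 states:
  I0: { [A → . d], [L → . A], [L → . d L A], [L → . d], [L' → . L] }  — shift
  I1: { [L → A .] }  — reduce
  I2: { [L' → L .] }  — accept
  I3: { [A → . d], [A → d .], [L → . A], [L → . d L A], [L → . d], [L → d . L A], [L → d .] }  — shift, 2 reduces
  I4: { [A → . d], [L → d L . A] }  — shift
  I5: { [L → d L A .] }  — reduce
  I6: { [A → d .] }  — reduce

I3 contains complete items [A → d .], [L → d .] — reduce-reduce conflict.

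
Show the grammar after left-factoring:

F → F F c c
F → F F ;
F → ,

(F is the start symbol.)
F → F F F'
F' → c c
F' → ;
F → ,

Left-factoring transforms A → αβ₁ | αβ₂ into A → αA' and A' → β₁ | β₂
(α is the longest common prefix among the alternatives). Repeat until
no nonterminal has two alternatives with a common prefix.

Round 1: F has alternatives sharing prefix 'F F'. Introduce F': F → F F F'
  Add: F' → c c
  Add: F' → ;

No remaining common prefixes — done.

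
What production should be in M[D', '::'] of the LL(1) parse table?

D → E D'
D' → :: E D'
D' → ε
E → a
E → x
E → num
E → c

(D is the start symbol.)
D' → :: E D'

To find M[D', '::'], we find productions for D' where '::' is in the predict set (PREDICT(N → α) = (FIRST(α) \ {ε}) ∪ (FOLLOW(N) if α ⇒* ε)).

Relevant sets:
  FOLLOW(D') = { $ }

D' → :: E D': PREDICT = { '::' }
  '::' is in predict set, so this production goes in M[D', '::']
D' → ε: PREDICT = { $ }

M[D', '::'] = D' → :: E D'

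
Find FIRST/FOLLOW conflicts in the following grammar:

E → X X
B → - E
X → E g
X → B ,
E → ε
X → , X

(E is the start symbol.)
Nullable non-terminals: E.
FIRST sets used below: FIRST(X) = { ',', '-', 'g' }

E: nullable alternative(s) E → ε; FOLLOW(E) = { $, ',', 'g' }
  E → X X: FIRST \ {ε} = { ',', '-', 'g' } — overlaps FOLLOW(E) on { ',', 'g' }: CONFLICT
  E → ε: FIRST \ {ε} = { } — this is the only nullable alternative, skip

B, X have no nullable alternative, so no FIRST/FOLLOW check is needed there.

So the grammar has 1 FIRST/FOLLOW conflict (marked CONFLICT above).

Answer: Yes. E → X X with FOLLOW(E) on { ',', 'g' }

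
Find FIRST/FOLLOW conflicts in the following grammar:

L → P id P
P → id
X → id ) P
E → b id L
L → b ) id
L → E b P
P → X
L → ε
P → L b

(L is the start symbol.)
A FIRST/FOLLOW conflict occurs when a non-terminal N has a nullable alternative N → β (β ⇒* ε) and another alternative N → α with FIRST(α) ∩ FOLLOW(N) ≠ ∅: on such a lookahead the parser cannot decide between expanding α and letting N vanish via β.

Nullable non-terminals: L.
FIRST sets used below: FIRST(P) = { 'b', 'id' }, FIRST(E) = { 'b' }

L: nullable alternative(s) L → ε; FOLLOW(L) = { $, 'b' }
  L → P id P: FIRST \ {ε} = { 'b', 'id' } — overlaps FOLLOW(L) on { 'b' }: CONFLICT
  L → b ) id: FIRST \ {ε} = { 'b' } — overlaps FOLLOW(L) on { 'b' }: CONFLICT
  L → E b P: FIRST \ {ε} = { 'b' } — overlaps FOLLOW(L) on { 'b' }: CONFLICT
  L → ε: FIRST \ {ε} = { } — this is the only nullable alternative, skip

E, P, X have no nullable alternative, so no FIRST/FOLLOW check is needed there.

So the grammar has 3 FIRST/FOLLOW conflicts (marked CONFLICT above).

Answer: Yes. L → P id P with FOLLOW(L) on { 'b' }; L → b ')' id with FOLLOW(L) on { 'b' }; L → E b P with FOLLOW(L) on { 'b' }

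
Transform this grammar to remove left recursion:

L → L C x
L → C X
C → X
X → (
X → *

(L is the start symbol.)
L is directly left-recursive. The standard transformation for
  A → A α₁ | ... | A α_m | β₁ | ... | β_n
is
  A  → β₁ A' | ... | β_n A'
  A' → α₁ A' | ... | α_m A' | ε

L → C X becomes L → C X L'
L → L C x becomes L' → C x L'
Add L' → ε

Productions for other non-terminals are unchanged:
  C → X
  X → (
  X → *

Resulting grammar:
L → C X L'
L' → C x L'
L' → ε
C → X
X → (
X → *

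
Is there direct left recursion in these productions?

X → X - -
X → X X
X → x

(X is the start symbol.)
Direct left recursion occurs when N → N α for some non-terminal N (the right-hand side begins with the left-hand side itself).

X → X - -: LEFT RECURSIVE (starts with X)
X → X X: LEFT RECURSIVE (starts with X)
X → x: starts with x

The grammar has direct left recursion on: X.

Answer: Yes, X is left-recursive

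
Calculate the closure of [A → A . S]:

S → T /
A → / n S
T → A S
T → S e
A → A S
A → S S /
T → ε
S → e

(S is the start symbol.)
{ [A → . / n S], [A → . A S], [A → . S S /], [A → A . S], [S → . T /], [S → . e], [T → . A S], [T → . S e], [T → .] }

Start with: [A → A . S]
  [A → A . S] has the dot before S: add [S → . T /], [S → . e]
  [S → . T /] has the dot before T: add [T → . A S], [T → . S e], [T → .]
  [T → . A S] has the dot before A: add [A → . / n S], [A → . A S], [A → . S S /]
No further items can be added.

CLOSURE = { [A → . / n S], [A → . A S], [A → . S S /], [A → A . S], [S → . T /], [S → . e], [T → . A S], [T → . S e], [T → .] }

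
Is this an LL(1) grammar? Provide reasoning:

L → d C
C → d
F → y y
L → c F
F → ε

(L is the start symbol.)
Yes, the grammar is LL(1).

Relevant sets:
  FOLLOW(F) = { $ }

For L:
  PREDICT(L → d C) = { 'd' }
  PREDICT(L → c F) = { 'c' }
For F:
  PREDICT(F → y y) = { 'y' }
  PREDICT(F → ε) = { $ }
C has a single production, so nothing to check there.

All predict sets are disjoint. The grammar IS LL(1).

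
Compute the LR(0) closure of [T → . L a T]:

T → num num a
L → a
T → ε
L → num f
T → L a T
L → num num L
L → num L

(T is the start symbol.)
To compute CLOSURE, for each item [A → α.Bβ] where B is a non-terminal, add [B → .γ] for all productions B → γ; repeat for the newly added items until nothing changes.

Start with: [T → . L a T]
  [T → . L a T] has the dot before L: add [L → . a], [L → . num f], [L → . num num L], [L → . num L]
No further items can be added.

CLOSURE = { [L → . a], [L → . num L], [L → . num f], [L → . num num L], [T → . L a T] }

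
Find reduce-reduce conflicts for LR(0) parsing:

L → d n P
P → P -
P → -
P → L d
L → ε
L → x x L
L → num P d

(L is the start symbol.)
No reduce-reduce conflicts

Augment with L' → L and build the canonical LR(0) collection (I0 = CLOSURE({[L' → . L]}), then GOTO on every symbol after a dot until no new states appear). It has 15 states:
  I0: { [L → . d n P], [L → . num P d], [L → . x x L], [L → .], [L' → . L] }  — shift, reduce
  I1: { [L' → L .] }  — accept
  I2: { [L → d . n P] }  — shift
  I3: { [L → . d n P], [L → . num P d], [L → . x x L], [L → .], [L → num . P d], [P → . -], [P → . L d], [P → . P -] }  — shift, reduce
  I4: { [L → x . x L] }  — shift
  I5: { [L → . d n P], [L → . num P d], [L → . x x L], [L → .], [L → x x . L] }  — shift, reduce
  I6: { [L → x x L .] }  — reduce
  I7: { [P → - .] }  — reduce
  I8: { [P → L . d] }  — shift
  I9: { [L → num P . d], [P → P . -] }  — shift
  I10: { [P → P - .] }  — reduce
  I11: { [L → num P d .] }  — reduce
  I12: { [P → L d .] }  — reduce
  I13: { [L → . d n P], [L → . num P d], [L → . x x L], [L → .], [L → d n . P], [P → . -], [P → . L d], [P → . P -] }  — shift, reduce
  I14: { [L → d n P .], [P → P . -] }  — shift, reduce

No state contains more than one complete item.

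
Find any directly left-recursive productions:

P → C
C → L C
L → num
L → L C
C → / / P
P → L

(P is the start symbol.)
P → C: starts with C
C → L C: starts with L
L → num: starts with num
L → L C: LEFT RECURSIVE (starts with L)
C → / / P: starts with '/'
P → L: starts with L

The grammar has direct left recursion on: L.

Answer: Yes, L is left-recursive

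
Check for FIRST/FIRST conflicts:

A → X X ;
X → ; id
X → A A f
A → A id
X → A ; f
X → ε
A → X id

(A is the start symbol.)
A FIRST/FIRST conflict occurs when two productions N → α and N → β for the same non-terminal have FIRST(α) ∩ FIRST(β) ≠ ∅ (with ε ∈ FIRST of a nullable right-hand side, so two nullable alternatives also conflict).

FIRST sets of the non-terminals at (or reachable through a nullable prefix from) the front of some alternative:
  FIRST(X) = { ';', 'id', ε }
  FIRST(A) = { ';', 'id' }

Productions for A:
  A → X X ;: FIRST = { ';', 'id' }
  A → A id: FIRST = { ';', 'id' }
  A → X id: FIRST = { ';', 'id' }
Productions for X:
  X → ; id: FIRST = { ';' }
  X → A A f: FIRST = { ';', 'id' }
  X → A ; f: FIRST = { ';', 'id' }
  X → ε: FIRST = { ε }

Conflict for A: A → X X ; and A → A id
  Overlap: { ';', 'id' }
Conflict for A: A → X X ; and A → X id
  Overlap: { ';', 'id' }
Conflict for A: A → A id and A → X id
  Overlap: { ';', 'id' }
Conflict for X: X → ; id and X → A A f
  Overlap: { ';' }
Conflict for X: X → ; id and X → A ; f
  Overlap: { ';' }
Conflict for X: X → A A f and X → A ; f
  Overlap: { ';', 'id' }

Answer: Yes. A → X X ';' / A → A id on { ';', 'id' }; A → X X ';' / A → X id on { ';', 'id' }; A → A id / A → X id on { ';', 'id' }; X → ';' id / X → A A f on { ';' }; X → ';' id / X → A ';' f on { ';' }; X → A A f / X → A ';' f on { ';', 'id' }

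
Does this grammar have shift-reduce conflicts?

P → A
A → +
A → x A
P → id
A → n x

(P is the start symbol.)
No shift-reduce conflicts

Augment with P' → P and build the canonical LR(0) collection (I0 = CLOSURE({[P' → . P]}), then GOTO on every symbol after a dot until no new states appear). It has 9 states:
  I0: { [A → . +], [A → . n x], [A → . x A], [P → . A], [P → . id], [P' → . P] }  — shift
  I1: { [A → + .] }  — reduce
  I2: { [P → A .] }  — reduce
  I3: { [P' → P .] }  — accept
  I4: { [P → id .] }  — reduce
  I5: { [A → n . x] }  — shift
  I6: { [A → . +], [A → . n x], [A → . x A], [A → x . A] }  — shift
  I7: { [A → x A .] }  — reduce
  I8: { [A → n x .] }  — reduce

No state contains both a complete item and a shift item.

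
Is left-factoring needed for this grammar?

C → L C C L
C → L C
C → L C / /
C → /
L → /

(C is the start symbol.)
Yes, C has productions with common prefix 'L C'

Left-factoring is needed when two productions for the same non-terminal
share a common prefix on the right-hand side.

Productions for C:
  C → L C C L
  C → L C
  C → L C / /
  C → /

Found common prefix 'L C' in productions for C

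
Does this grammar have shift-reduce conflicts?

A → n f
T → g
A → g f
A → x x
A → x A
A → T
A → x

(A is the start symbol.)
Yes — I3: [T → g .] vs [A → g . f]; I5: [A → x .] vs [A → . g f]; I7: [A → x .] vs [A → . g f]

A shift-reduce conflict occurs when an LR(0) state has both:
  - a complete (reduce) item [A → α .] (dot at the end), and
  - a shift item [B → β . c γ] (dot before a terminal).

Augment with A' → A and build the canonical LR(0) collection (I0 = CLOSURE({[A' → . A]}), then GOTO on every symbol after a dot until no new states appear). It has 10 states:
  I0: { [A → . T], [A → . g f], [A → . n f], [A → . x A], [A → . x x], [A → . x], [A' → . A], [T → . g] }  — shift
  I1: { [A' → A .] }  — accept
  I2: { [A → T .] }  — reduce
  I3: { [A → g . f], [T → g .] }  — shift, reduce
  I4: { [A → n . f] }  — shift
  I5: { [A → . T], [A → . g f], [A → . n f], [A → . x A], [A → . x x], [A → . x], [A → x . A], [A → x . x], [A → x .], [T → . g] }  — shift, reduce
  I6: { [A → x A .] }  — reduce
  I7: { [A → . T], [A → . g f], [A → . n f], [A → . x A], [A → . x x], [A → . x], [A → x . A], [A → x . x], [A → x .], [A → x x .], [T → . g] }  — shift, 2 reduces
  I8: { [A → n f .] }  — reduce
  I9: { [A → g f .] }  — reduce

I3 contains reduce item [T → g .] and shift item [A → g . f] — shift-reduce conflict.
I5 contains reduce item [A → x .] and shift items [A → . g f], [A → . n f], [A → . x], [A → . x A], [A → . x x], [A → x . x], [T → . g] — shift-reduce conflict.
I7 contains reduce items [A → x .], [A → x x .] and shift items [A → . g f], [A → . n f], [A → . x], [A → . x A], [A → . x x], [A → x . x], [T → . g] — shift-reduce conflict.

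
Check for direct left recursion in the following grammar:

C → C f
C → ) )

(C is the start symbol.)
Direct left recursion occurs when N → N α for some non-terminal N (the right-hand side begins with the left-hand side itself).

C → C f: LEFT RECURSIVE (starts with C)
C → ) ): starts with ')'

The grammar has direct left recursion on: C.

Answer: Yes, C is left-recursive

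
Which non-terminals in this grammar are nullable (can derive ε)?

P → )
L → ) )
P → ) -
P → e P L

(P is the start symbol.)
None

A non-terminal is nullable if it can derive ε (the empty string): either it has an ε-production, or it has a production whose right-hand side consists entirely of nullable non-terminals.

There are no ε-productions, so no non-terminal can derive ε.
No non-terminals are nullable.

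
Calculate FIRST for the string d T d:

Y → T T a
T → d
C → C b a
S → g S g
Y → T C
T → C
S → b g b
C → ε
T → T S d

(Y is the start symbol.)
To compute FIRST(d T d), process the symbols left to right:
Symbol d is a terminal. Add 'd' and stop.
FIRST(d T d) = { 'd' }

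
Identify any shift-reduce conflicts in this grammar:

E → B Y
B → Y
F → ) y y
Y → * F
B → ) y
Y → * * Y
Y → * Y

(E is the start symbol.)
Augment with E' → E and build the canonical LR(0) collection (I0 = CLOSURE({[E' → . E]}), then GOTO on every symbol after a dot until no new states appear). It has 15 states:
  I0: { [B → . ) y], [B → . Y], [E → . B Y], [E' → . E], [Y → . * * Y], [Y → . * F], [Y → . * Y] }  — shift
  I1: { [B → ) . y] }  — shift
  I2: { [F → . ) y y], [Y → * . * Y], [Y → * . F], [Y → * . Y], [Y → . * * Y], [Y → . * F], [Y → . * Y] }  — shift
  I3: { [E → B . Y], [Y → . * * Y], [Y → . * F], [Y → . * Y] }  — shift
  I4: { [E' → E .] }  — accept
  I5: { [B → Y .] }  — reduce
  I6: { [E → B Y .] }  — reduce
  I7: { [F → ) . y y] }  — shift
  I8: { [F → . ) y y], [Y → * * . Y], [Y → * . * Y], [Y → * . F], [Y → * . Y], [Y → . * * Y], [Y → . * F], [Y → . * Y] }  — shift
  I9: { [Y → * F .] }  — reduce
  I10: { [Y → * Y .] }  — reduce
  I11: { [Y → * * Y .], [Y → * Y .] }  — 2 reduces
  I12: { [F → ) y . y] }  — shift
  I13: { [F → ) y y .] }  — reduce
  I14: { [B → ) y .] }  — reduce

No state contains both a complete item and a shift item.

Answer: No shift-reduce conflicts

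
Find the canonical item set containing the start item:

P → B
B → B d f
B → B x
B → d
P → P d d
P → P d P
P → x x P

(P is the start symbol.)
{ [B → . B d f], [B → . B x], [B → . d], [P → . B], [P → . P d P], [P → . P d d], [P → . x x P], [P' → . P] }

First, augment the grammar with P' → P
I₀ = CLOSURE({ [P' → . P] }):
  [P' → . P] has the dot before P: add [P → . B], [P → . P d d], [P → . P d P], [P → . x x P]
  [P → . B] has the dot before B: add [B → . B d f], [B → . B x], [B → . d]
No further items can be added.

I₀ = { [B → . B d f], [B → . B x], [B → . d], [P → . B], [P → . P d P], [P → . P d d], [P → . x x P], [P' → . P] }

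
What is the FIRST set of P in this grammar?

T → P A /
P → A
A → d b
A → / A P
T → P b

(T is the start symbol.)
{ '/', 'd' }

FIRST sets of the other non-terminals involved (by the same procedure, iterated to a fixed point):
  FIRST(A) = { '/', 'd' }

From P → A:
  - A is a non-terminal: add FIRST(A) \ {ε} = { '/', 'd' }
    A is not nullable, so stop

Collecting: FIRST(P) = { '/', 'd' }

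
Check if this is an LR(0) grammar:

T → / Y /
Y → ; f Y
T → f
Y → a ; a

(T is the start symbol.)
Yes, the grammar is LR(0)

Augment with T' → T and build the canonical LR(0) collection (I0 = CLOSURE({[T' → . T]}), then GOTO on every symbol after a dot until no new states appear). It has 12 states:
  I0: { [T → . / Y /], [T → . f], [T' → . T] }  — shift
  I1: { [T → / . Y /], [Y → . ; f Y], [Y → . a ; a] }  — shift
  I2: { [T' → T .] }  — accept
  I3: { [T → f .] }  — reduce
  I4: { [Y → ; . f Y] }  — shift
  I5: { [T → / Y . /] }  — shift
  I6: { [Y → a . ; a] }  — shift
  I7: { [Y → a ; . a] }  — shift
  I8: { [Y → a ; a .] }  — reduce
  I9: { [T → / Y / .] }  — reduce
  I10: { [Y → . ; f Y], [Y → . a ; a], [Y → ; f . Y] }  — shift
  I11: { [Y → ; f Y .] }  — reduce

Every state is either a pure shift/goto state or contains exactly one complete item and nothing to shift — no conflicts. The grammar is LR(0).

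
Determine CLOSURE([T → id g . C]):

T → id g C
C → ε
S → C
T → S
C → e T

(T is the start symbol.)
{ [C → . e T], [C → .], [T → id g . C] }

Start with: [T → id g . C]
  [T → id g . C] has the dot before C: add [C → .], [C → . e T]
No further items can be added.

CLOSURE = { [C → . e T], [C → .], [T → id g . C] }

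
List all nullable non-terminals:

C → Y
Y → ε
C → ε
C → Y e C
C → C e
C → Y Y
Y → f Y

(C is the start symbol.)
{ 'C', 'Y' }

A non-terminal is nullable if it can derive ε (the empty string): either it has an ε-production, or it has a production whose right-hand side consists entirely of nullable non-terminals.

ε-productions: Y → ε, C → ε
So Y, C are immediately nullable.
Every non-terminal is now nullable.
Nullable = { 'C', 'Y' }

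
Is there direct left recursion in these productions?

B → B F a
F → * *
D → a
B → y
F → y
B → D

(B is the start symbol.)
Yes, B is left-recursive

Direct left recursion occurs when N → N α for some non-terminal N (the right-hand side begins with the left-hand side itself).

B → B F a: LEFT RECURSIVE (starts with B)
F → * *: starts with '*'
D → a: starts with a
B → y: starts with y
F → y: starts with y
B → D: starts with D

The grammar has direct left recursion on: B.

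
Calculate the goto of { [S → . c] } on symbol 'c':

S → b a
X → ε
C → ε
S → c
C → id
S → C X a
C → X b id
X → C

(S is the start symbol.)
GOTO(I, 'c') = CLOSURE({ [A → αX.β] : [A → α.Xβ] ∈ I, X = 'c' })

Items with dot before 'c', with the dot advanced:
  [S → . c] → [S → c .]
Closure adds nothing (no advanced item has the dot before a non-terminal).

GOTO = { [S → c .] }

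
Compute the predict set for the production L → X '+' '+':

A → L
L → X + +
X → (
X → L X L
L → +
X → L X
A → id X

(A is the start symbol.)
{ '(', '+' }

PREDICT(L → X '+' '+') = (FIRST(RHS) \ {ε}) ∪ (FOLLOW(L) if ε ∈ FIRST(RHS), i.e. RHS ⇒* ε)
FIRST(X) = { '(', '+' }
FIRST(X '+' '+') = { '(', '+' }
ε ∉ FIRST(X '+' '+'), so FOLLOW(L) is not added.
PREDICT(L → X '+' '+') = { '(', '+' }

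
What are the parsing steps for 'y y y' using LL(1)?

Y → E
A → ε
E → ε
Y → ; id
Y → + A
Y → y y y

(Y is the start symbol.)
LL(1) parsing maintains a stack (initially the start symbol over $) and the input. At each step: if the stack top is a terminal, match it against the current input token; if it is a non-terminal N, replace it with the RHS of M[N, lookahead] (the unique production whose predict set contains the lookahead).

Stack is shown with the top on the left.

Stack    Input    Action
------------------------
Y $      y y y $  output Y → y y y
y y y $  y y y $  match 'y'
y y $    y y $    match 'y'
y $      y $      match 'y'
$        $        accept

The string is accepted.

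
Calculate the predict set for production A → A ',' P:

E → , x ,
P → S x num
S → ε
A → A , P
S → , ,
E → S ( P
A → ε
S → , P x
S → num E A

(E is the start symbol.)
PREDICT(A → A ',' P) = (FIRST(RHS) \ {ε}) ∪ (FOLLOW(A) if ε ∈ FIRST(RHS), i.e. RHS ⇒* ε)
FIRST(A) = { ',', ε }
FIRST(A ',' P) = { ',' }
ε ∉ FIRST(A ',' P), so FOLLOW(A) is not added.
PREDICT(A → A ',' P) = { ',' }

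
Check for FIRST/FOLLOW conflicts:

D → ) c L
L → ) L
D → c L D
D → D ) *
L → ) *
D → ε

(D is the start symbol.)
Yes. D → ')' c L with FOLLOW(D) on { ')' }; D → D ')' '*' with FOLLOW(D) on { ')' }

Nullable non-terminals: D.
FIRST sets used below: FIRST(D) = { ')', 'c', ε }

D: nullable alternative(s) D → ε; FOLLOW(D) = { $, ')' }
  D → ) c L: FIRST \ {ε} = { ')' } — overlaps FOLLOW(D) on { ')' }: CONFLICT
  D → c L D: FIRST \ {ε} = { 'c' } — disjoint from FOLLOW(D)
  D → D ) *: FIRST \ {ε} = { ')', 'c' } — overlaps FOLLOW(D) on { ')' }: CONFLICT
  D → ε: FIRST \ {ε} = { } — this is the only nullable alternative, skip

L has no nullable alternative, so no FIRST/FOLLOW check is needed there.

So the grammar has 2 FIRST/FOLLOW conflicts (marked CONFLICT above).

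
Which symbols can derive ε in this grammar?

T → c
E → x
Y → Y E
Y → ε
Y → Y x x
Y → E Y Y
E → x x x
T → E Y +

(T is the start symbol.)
A non-terminal is nullable if it can derive ε (the empty string): either it has an ε-production, or it has a production whose right-hand side consists entirely of nullable non-terminals.

ε-productions: Y → ε
So Y is immediately nullable.
No further non-terminal can be added: every production for the remaining non-terminals contains a terminal or a non-nullable non-terminal.
Nullable = { 'Y' }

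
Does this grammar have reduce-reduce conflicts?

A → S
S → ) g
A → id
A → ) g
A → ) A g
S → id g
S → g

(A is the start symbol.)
A reduce-reduce conflict occurs when an LR(0) state has two complete items [A → α .] and [B → β .] — both call for a reduction, and with no lookahead the parser cannot choose between them.

Augment with A' → A and build the canonical LR(0) collection (I0 = CLOSURE({[A' → . A]}), then GOTO on every symbol after a dot until no new states appear). It has 10 states:
  I0: { [A → . ) A g], [A → . ) g], [A → . S], [A → . id], [A' → . A], [S → . ) g], [S → . g], [S → . id g] }  — shift
  I1: { [A → ) . A g], [A → ) . g], [A → . ) A g], [A → . ) g], [A → . S], [A → . id], [S → ) . g], [S → . ) g], [S → . g], [S → . id g] }  — shift
  I2: { [A' → A .] }  — accept
  I3: { [A → S .] }  — reduce
  I4: { [S → g .] }  — reduce
  I5: { [A → id .], [S → id . g] }  — shift, reduce
  I6: { [S → id g .] }  — reduce
  I7: { [A → ) A . g] }  — shift
  I8: { [A → ) g .], [S → ) g .], [S → g .] }  — 3 reduces
  I9: { [A → ) A g .] }  — reduce

I8 contains complete items [A → ) g .], [S → ) g .], [S → g .] — reduce-reduce conflict.

Answer: Yes — I8: [A → ) g .] vs [S → ) g .]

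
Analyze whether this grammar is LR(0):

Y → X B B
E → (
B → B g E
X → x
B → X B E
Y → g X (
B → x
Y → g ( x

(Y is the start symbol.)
A grammar is LR(0) if no state in the canonical LR(0) collection has:
  - both a shift item (dot before a terminal) and a complete item (shift-reduce conflict), or
  - two or more complete items (reduce-reduce conflict; the accept item [Y' → Y .] counts as a complete item here).

Augment with Y' → Y and build the canonical LR(0) collection (I0 = CLOSURE({[Y' → . Y]}), then GOTO on every symbol after a dot until no new states appear). It has 18 states:
  I0: { [X → . x], [Y → . X B B], [Y → . g ( x], [Y → . g X (], [Y' → . Y] }  — shift
  I1: { [B → . B g E], [B → . X B E], [B → . x], [X → . x], [Y → X . B B] }  — shift
  I2: { [Y' → Y .] }  — accept
  I3: { [X → . x], [Y → g . ( x], [Y → g . X (] }  — shift
  I4: { [X → x .] }  — reduce
  I5: { [Y → g ( . x] }  — shift
  I6: { [Y → g X . (] }  — shift
  I7: { [Y → g X ( .] }  — reduce
  I8: { [Y → g ( x .] }  — reduce
  I9: { [B → . B g E], [B → . X B E], [B → . x], [B → B . g E], [X → . x], [Y → X B . B] }  — shift
  I10: { [B → . B g E], [B → . X B E], [B → . x], [B → X . B E], [X → . x] }  — shift
  I11: { [B → x .], [X → x .] }  — 2 reduces
  I12: { [B → B . g E], [B → X B . E], [E → . (] }  — shift
  I13: { [E → ( .] }  — reduce
  I14: { [B → X B E .] }  — reduce
  I15: { [B → B g . E], [E → . (] }  — shift
  I16: { [B → B g E .] }  — reduce
  I17: { [B → B . g E], [Y → X B B .] }  — shift, reduce

Conflict in state I11:
  Reduce-reduce conflict: [B → x .] and [X → x .]
So the grammar is NOT LR(0).

Answer: No. Reduce-reduce conflict: [B → x .] and [X → x .]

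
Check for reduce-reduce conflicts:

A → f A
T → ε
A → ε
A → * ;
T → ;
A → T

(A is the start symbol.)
Yes — I0: [A → .] vs [T → .]; I5: [A → .] vs [T → .]

A reduce-reduce conflict occurs when an LR(0) state has two complete items [A → α .] and [B → β .] — both call for a reduction, and with no lookahead the parser cannot choose between them.

Augment with A' → A and build the canonical LR(0) collection (I0 = CLOSURE({[A' → . A]}), then GOTO on every symbol after a dot until no new states appear). It has 8 states:
  I0: { [A → . * ;], [A → . T], [A → . f A], [A → .], [A' → . A], [T → . ;], [T → .] }  — shift, 2 reduces
  I1: { [A → * . ;] }  — shift
  I2: { [T → ; .] }  — reduce
  I3: { [A' → A .] }  — accept
  I4: { [A → T .] }  — reduce
  I5: { [A → . * ;], [A → . T], [A → . f A], [A → .], [A → f . A], [T → . ;], [T → .] }  — shift, 2 reduces
  I6: { [A → f A .] }  — reduce
  I7: { [A → * ; .] }  — reduce

I0 contains complete items [A → .], [T → .] — reduce-reduce conflict.
I5 contains complete items [A → .], [T → .] — reduce-reduce conflict.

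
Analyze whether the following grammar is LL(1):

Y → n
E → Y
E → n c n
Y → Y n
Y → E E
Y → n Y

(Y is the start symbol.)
No. Predict set conflict for Y: { 'n' }

A grammar is LL(1) if for each non-terminal N with multiple productions, the predict sets of those productions are pairwise disjoint, where PREDICT(N → α) = (FIRST(α) \ {ε}) ∪ (FOLLOW(N) if α ⇒* ε).

Relevant sets:
  FIRST(Y) = { 'n' }
  FIRST(E) = { 'n' }

For Y:
  PREDICT(Y → n) = { 'n' }
  PREDICT(Y → Y n) = { 'n' }
  PREDICT(Y → E E) = { 'n' }
  PREDICT(Y → n Y) = { 'n' }
For E:
  PREDICT(E → Y) = { 'n' }
  PREDICT(E → n c n) = { 'n' }

Conflict found: Predict set conflict for Y: { 'n' }
The grammar is NOT LL(1).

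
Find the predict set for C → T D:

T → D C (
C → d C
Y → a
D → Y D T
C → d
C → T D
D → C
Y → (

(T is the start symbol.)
PREDICT(C → T D) = (FIRST(RHS) \ {ε}) ∪ (FOLLOW(C) if ε ∈ FIRST(RHS), i.e. RHS ⇒* ε)
FIRST(T) = { '(', 'a', 'd' }
FIRST(T D) = { '(', 'a', 'd' }
ε ∉ FIRST(T D), so FOLLOW(C) is not added.
PREDICT(C → T D) = { '(', 'a', 'd' }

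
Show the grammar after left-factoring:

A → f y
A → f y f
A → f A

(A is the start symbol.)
Left-factoring transforms A → αβ₁ | αβ₂ into A → αA' and A' → β₁ | β₂
(α is the longest common prefix among the alternatives). Repeat until
no nonterminal has two alternatives with a common prefix.

Round 1: A has alternatives sharing prefix 'f'. Introduce A': A → f A'
  Add: A' → y
  Add: A' → y f
  Add: A' → A

Round 2: A' has alternatives sharing prefix 'y'. Introduce A'': A' → y A''
  Add: A'' → ε
  Add: A'' → f

No remaining common prefixes — done.

Resulting grammar:
A → f A'
A' → y A''
A'' → ε
A'' → f
A' → A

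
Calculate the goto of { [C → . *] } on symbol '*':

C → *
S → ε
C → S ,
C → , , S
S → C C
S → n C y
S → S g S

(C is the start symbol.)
{ [C → * .] }

GOTO(I, '*') = CLOSURE({ [A → αX.β] : [A → α.Xβ] ∈ I, X = '*' })

Items with dot before '*', with the dot advanced:
  [C → . *] → [C → * .]
Closure adds nothing (no advanced item has the dot before a non-terminal).

GOTO = { [C → * .] }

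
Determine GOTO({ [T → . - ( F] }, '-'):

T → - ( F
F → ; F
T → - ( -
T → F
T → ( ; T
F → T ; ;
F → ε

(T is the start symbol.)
GOTO(I, '-') = CLOSURE({ [A → αX.β] : [A → α.Xβ] ∈ I, X = '-' })

Items with dot before '-', with the dot advanced:
  [T → . - ( F] → [T → - . ( F]
Closure adds nothing (no advanced item has the dot before a non-terminal).

GOTO = { [T → - . ( F] }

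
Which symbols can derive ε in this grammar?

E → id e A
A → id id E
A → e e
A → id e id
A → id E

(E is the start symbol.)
A non-terminal is nullable if it can derive ε (the empty string): either it has an ε-production, or it has a production whose right-hand side consists entirely of nullable non-terminals.

There are no ε-productions, so no non-terminal can derive ε.
No non-terminals are nullable.

Answer: None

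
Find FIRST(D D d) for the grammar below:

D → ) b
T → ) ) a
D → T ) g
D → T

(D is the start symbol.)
FIRST sets of the non-terminals involved (from the grammar, by fixed-point iteration):
  FIRST(D) = { ')' }

To compute FIRST(D D d), process the symbols left to right:
Symbol D is a non-terminal. Add FIRST(D) \ {ε} = { ')' }
D is not nullable (ε ∉ FIRST(D)), so stop here.
FIRST(D D d) = { ')' }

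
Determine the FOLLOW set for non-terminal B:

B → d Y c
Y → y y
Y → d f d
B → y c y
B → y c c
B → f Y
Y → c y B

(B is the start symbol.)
{ $, 'c' }

B is the start symbol, so $ ∈ FOLLOW(B).
In Y → c y B: B is at the end, add FOLLOW(Y)

The FOLLOW sets referred to above (computed the same way, to a fixed point):
  FOLLOW(Y) = { $, 'c' }

Taking the union: FOLLOW(B) = { $, 'c' }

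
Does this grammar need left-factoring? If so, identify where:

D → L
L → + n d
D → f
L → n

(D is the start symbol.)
Left-factoring is needed when two productions for the same non-terminal
share a common prefix on the right-hand side.

Productions for D:
  D → L
  D → f
Productions for L:
  L → + n d
  L → n

No common prefixes found.

Answer: No, left-factoring is not needed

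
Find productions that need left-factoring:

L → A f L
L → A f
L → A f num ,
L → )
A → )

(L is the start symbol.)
Left-factoring is needed when two productions for the same non-terminal
share a common prefix on the right-hand side.

Productions for L:
  L → A f L
  L → A f
  L → A f num ,
  L → )

Found common prefix 'A f' in productions for L

Answer: Yes, L has productions with common prefix 'A f'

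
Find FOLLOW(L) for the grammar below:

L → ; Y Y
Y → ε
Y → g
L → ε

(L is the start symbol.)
To compute FOLLOW(L), find every occurrence of L on a right-hand side N → α L β: add FIRST(β) \ {ε}, and if β is empty or nullable also add FOLLOW(N). Iterate to a fixed point.

L is the start symbol, so $ ∈ FOLLOW(L).
L does not occur on any right-hand side.

Taking the union: FOLLOW(L) = { $ }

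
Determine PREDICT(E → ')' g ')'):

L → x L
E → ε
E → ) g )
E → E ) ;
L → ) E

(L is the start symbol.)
PREDICT(E → ')' g ')') = (FIRST(RHS) \ {ε}) ∪ (FOLLOW(E) if ε ∈ FIRST(RHS), i.e. RHS ⇒* ε)
FIRST(')' g ')') = { ')' }
ε ∉ FIRST(')' g ')'), so FOLLOW(E) is not added.
PREDICT(E → ')' g ')') = { ')' }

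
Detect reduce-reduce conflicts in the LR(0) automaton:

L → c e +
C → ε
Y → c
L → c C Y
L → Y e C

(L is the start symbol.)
Yes — I3: [C → .] vs [Y → c .]

A reduce-reduce conflict occurs when an LR(0) state has two complete items [A → α .] and [B → β .] — both call for a reduction, and with no lookahead the parser cannot choose between them.

Augment with L' → L and build the canonical LR(0) collection (I0 = CLOSURE({[L' → . L]}), then GOTO on every symbol after a dot until no new states appear). It has 11 states:
  I0: { [L → . Y e C], [L → . c C Y], [L → . c e +], [L' → . L], [Y → . c] }  — shift
  I1: { [L' → L .] }  — accept
  I2: { [L → Y . e C] }  — shift
  I3: { [C → .], [L → c . C Y], [L → c . e +], [Y → c .] }  — shift, 2 reduces
  I4: { [L → c C . Y], [Y → . c] }  — shift
  I5: { [L → c e . +] }  — shift
  I6: { [L → c e + .] }  — reduce
  I7: { [L → c C Y .] }  — reduce
  I8: { [Y → c .] }  — reduce
  I9: { [C → .], [L → Y e . C] }  — reduce
  I10: { [L → Y e C .] }  — reduce

I3 contains complete items [C → .], [Y → c .] — reduce-reduce conflict.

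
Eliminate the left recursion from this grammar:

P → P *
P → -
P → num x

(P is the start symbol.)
P is directly left-recursive. The standard transformation for
  A → A α₁ | ... | A α_m | β₁ | ... | β_n
is
  A  → β₁ A' | ... | β_n A'
  A' → α₁ A' | ... | α_m A' | ε

P → - becomes P → - P'
P → num x becomes P → num x P'
P → P * becomes P' → * P'
Add P' → ε

Resulting grammar:
P → - P'
P → num x P'
P' → * P'
P' → ε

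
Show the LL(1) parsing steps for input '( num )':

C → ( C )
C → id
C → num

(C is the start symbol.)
Stack is shown with the top on the left.

Stack    Input      Action
--------------------------
C $      ( num ) $  output C → ( C )
( C ) $  ( num ) $  match '('
C ) $    num ) $    output C → num
num ) $  num ) $    match 'num'
) $      ) $        match ')'
$        $          accept

The string is accepted.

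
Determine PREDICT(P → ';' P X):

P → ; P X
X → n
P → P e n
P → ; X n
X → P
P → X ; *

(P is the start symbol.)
PREDICT(P → ';' P X) = (FIRST(RHS) \ {ε}) ∪ (FOLLOW(P) if ε ∈ FIRST(RHS), i.e. RHS ⇒* ε)
FIRST(';' P X) = { ';' }
ε ∉ FIRST(';' P X), so FOLLOW(P) is not added.
PREDICT(P → ';' P X) = { ';' }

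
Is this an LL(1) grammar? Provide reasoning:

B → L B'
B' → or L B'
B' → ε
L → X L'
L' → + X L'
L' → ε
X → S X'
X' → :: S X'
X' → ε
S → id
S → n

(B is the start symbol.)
A grammar is LL(1) if for each non-terminal N with multiple productions, the predict sets of those productions are pairwise disjoint, where PREDICT(N → α) = (FIRST(α) \ {ε}) ∪ (FOLLOW(N) if α ⇒* ε).

Relevant sets:
  FOLLOW(B') = { $ }
  FOLLOW(L') = { $, 'or' }
  FOLLOW(X') = { $, '+', 'or' }

For B':
  PREDICT(B' → or L B') = { 'or' }
  PREDICT(B' → ε) = { $ }
For L':
  PREDICT(L' → '+' X L') = { '+' }
  PREDICT(L' → ε) = { $, 'or' }
For X':
  PREDICT(X' → :: S X') = { '::' }
  PREDICT(X' → ε) = { $, '+', 'or' }
For S:
  PREDICT(S → id) = { 'id' }
  PREDICT(S → n) = { 'n' }
B, L, X have a single production, so nothing to check there.

All predict sets are disjoint. The grammar IS LL(1).

Answer: Yes, the grammar is LL(1).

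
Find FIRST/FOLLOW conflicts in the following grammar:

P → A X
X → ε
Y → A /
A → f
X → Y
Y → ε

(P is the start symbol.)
A FIRST/FOLLOW conflict occurs when a non-terminal N has a nullable alternative N → β (β ⇒* ε) and another alternative N → α with FIRST(α) ∩ FOLLOW(N) ≠ ∅: on such a lookahead the parser cannot decide between expanding α and letting N vanish via β.

Nullable non-terminals: X, Y.
FIRST sets used below: FIRST(Y) = { 'f', ε }, FIRST(A) = { 'f' }

X: nullable alternative(s) X → ε, X → Y; FOLLOW(X) = { $ }
  X → ε: FIRST \ {ε} = { } — disjoint from FOLLOW(X)
  X → Y: FIRST \ {ε} = { 'f' } — disjoint from FOLLOW(X)

Y: nullable alternative(s) Y → ε; FOLLOW(Y) = { $ }
  Y → A /: FIRST \ {ε} = { 'f' } — disjoint from FOLLOW(Y)
  Y → ε: FIRST \ {ε} = { } — this is the only nullable alternative, skip

A, P have no nullable alternative, so no FIRST/FOLLOW check is needed there.

No FIRST/FOLLOW conflicts found.

Answer: No FIRST/FOLLOW conflicts.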